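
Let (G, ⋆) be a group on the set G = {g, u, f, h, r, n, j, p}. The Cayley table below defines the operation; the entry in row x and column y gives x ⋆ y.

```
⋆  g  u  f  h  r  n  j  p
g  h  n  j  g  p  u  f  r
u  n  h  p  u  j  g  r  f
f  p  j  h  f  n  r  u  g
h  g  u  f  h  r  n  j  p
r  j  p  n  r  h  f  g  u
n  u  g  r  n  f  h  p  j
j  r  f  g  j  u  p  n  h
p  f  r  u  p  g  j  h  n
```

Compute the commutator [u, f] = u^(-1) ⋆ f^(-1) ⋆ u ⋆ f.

n

Identity is h; from the table u^(-1) = u and f^(-1) = f.
u ⋆ f = p
p ⋆ u = r
r ⋆ f = n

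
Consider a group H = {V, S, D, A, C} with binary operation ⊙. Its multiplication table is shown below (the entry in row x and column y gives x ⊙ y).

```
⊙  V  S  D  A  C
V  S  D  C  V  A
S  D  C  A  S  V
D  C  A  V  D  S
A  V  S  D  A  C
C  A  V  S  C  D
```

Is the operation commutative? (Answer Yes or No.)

Yes

Check whether the table is symmetric across its main diagonal.
Every entry (row x, col y) equals the entry (row y, col x), so H is abelian.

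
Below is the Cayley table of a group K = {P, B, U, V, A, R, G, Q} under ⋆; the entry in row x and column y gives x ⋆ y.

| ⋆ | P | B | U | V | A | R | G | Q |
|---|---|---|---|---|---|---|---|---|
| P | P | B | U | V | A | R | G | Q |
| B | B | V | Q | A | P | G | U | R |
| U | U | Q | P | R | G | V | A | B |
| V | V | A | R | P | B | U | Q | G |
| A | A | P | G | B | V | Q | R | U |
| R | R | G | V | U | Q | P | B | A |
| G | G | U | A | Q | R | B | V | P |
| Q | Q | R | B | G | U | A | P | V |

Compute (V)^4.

V^1 = V
V^2 = V ⋆ V = P
V^3 = P ⋆ V = V
V^4 = V ⋆ V = P
(Structurally, K here is isomorphic to Z_2 x Z_4.)

P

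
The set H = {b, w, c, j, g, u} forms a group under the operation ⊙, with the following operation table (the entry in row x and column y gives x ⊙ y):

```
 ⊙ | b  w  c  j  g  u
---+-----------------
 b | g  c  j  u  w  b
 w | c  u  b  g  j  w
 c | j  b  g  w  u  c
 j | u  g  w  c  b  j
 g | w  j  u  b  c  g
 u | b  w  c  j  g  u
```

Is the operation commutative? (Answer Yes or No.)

Yes

Check whether the table is symmetric across its main diagonal.
Every entry (row x, col y) equals the entry (row y, col x), so H is abelian.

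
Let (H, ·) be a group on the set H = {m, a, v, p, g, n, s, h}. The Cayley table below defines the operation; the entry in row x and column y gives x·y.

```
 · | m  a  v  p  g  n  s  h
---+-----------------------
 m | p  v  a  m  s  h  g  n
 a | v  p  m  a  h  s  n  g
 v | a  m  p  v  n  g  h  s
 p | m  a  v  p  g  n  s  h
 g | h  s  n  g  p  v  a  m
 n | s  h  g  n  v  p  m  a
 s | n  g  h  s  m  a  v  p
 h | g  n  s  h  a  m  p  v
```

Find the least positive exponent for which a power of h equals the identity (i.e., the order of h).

4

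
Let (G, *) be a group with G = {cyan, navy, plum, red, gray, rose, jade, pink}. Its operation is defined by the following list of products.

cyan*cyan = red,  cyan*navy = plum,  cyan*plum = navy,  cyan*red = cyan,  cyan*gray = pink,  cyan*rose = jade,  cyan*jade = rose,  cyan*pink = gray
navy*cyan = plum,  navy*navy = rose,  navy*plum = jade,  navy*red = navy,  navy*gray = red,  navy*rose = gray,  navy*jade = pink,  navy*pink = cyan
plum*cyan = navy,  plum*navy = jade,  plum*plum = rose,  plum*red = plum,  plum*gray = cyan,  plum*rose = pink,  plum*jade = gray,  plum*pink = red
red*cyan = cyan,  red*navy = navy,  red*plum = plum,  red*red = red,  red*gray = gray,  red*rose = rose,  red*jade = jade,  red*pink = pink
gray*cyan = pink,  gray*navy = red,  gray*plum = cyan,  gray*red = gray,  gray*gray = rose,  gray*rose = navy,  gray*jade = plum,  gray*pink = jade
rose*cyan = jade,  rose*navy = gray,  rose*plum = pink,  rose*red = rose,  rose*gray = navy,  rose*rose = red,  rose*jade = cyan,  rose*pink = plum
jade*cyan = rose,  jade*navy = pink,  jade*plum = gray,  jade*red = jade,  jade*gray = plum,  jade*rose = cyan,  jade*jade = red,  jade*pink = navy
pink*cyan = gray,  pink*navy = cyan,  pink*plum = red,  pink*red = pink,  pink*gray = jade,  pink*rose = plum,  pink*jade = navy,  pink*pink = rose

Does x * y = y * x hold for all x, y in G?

Check whether the table is symmetric across its main diagonal.
Every entry (row x, col y) equals the entry (row y, col x), so G is abelian.

Yes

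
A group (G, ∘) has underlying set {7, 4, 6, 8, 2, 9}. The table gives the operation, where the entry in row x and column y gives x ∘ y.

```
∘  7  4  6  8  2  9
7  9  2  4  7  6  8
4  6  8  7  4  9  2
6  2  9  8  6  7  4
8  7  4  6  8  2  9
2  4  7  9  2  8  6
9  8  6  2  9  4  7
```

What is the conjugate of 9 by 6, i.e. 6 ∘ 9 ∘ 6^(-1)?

7

The identity is 8. In row 6, the entry 8 sits in column 6, so 6^(-1) = 6.
6 ∘ 9 = 4
4 ∘ 6 = 7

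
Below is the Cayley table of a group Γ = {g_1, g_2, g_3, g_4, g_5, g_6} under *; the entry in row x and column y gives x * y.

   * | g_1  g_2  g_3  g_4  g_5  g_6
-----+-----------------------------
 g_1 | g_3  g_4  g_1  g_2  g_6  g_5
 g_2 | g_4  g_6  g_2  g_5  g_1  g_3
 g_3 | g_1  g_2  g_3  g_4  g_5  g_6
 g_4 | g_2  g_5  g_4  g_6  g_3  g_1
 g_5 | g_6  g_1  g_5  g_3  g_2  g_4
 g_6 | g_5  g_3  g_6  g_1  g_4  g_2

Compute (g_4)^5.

g_4^1 = g_4
g_4^2 = g_4 * g_4 = g_6
g_4^3 = g_6 * g_4 = g_1
g_4^4 = g_1 * g_4 = g_2
g_4^5 = g_2 * g_4 = g_5
(Structurally, Γ here is isomorphic to the cyclic group Z_6.)

g_5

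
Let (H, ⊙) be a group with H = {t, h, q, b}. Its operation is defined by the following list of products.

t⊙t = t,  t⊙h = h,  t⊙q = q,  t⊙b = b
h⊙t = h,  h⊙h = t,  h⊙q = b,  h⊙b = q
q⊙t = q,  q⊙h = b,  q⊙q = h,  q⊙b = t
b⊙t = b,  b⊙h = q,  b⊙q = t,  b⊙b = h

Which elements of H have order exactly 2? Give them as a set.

Identity is t. Compute the order of each non-identity element by repeated multiplication:
  h: h → t  (order 2)
  q: q → h → b → t  (order 4)
  b: b → h → q → t  (order 4)
Elements of order 2: {h}.
(Structurally, H here is isomorphic to the cyclic group Z_4.)

{h}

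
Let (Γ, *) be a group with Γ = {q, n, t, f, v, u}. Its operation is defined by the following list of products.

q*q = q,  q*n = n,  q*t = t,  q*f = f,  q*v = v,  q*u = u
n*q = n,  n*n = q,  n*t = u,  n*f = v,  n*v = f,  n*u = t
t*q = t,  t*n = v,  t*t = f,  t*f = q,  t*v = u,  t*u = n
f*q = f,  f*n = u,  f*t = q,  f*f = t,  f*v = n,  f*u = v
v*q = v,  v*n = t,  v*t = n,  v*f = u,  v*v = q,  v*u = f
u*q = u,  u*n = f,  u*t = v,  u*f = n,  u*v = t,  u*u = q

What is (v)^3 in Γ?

v

v^1 = v
v^2 = v * v = q
v^3 = q * v = v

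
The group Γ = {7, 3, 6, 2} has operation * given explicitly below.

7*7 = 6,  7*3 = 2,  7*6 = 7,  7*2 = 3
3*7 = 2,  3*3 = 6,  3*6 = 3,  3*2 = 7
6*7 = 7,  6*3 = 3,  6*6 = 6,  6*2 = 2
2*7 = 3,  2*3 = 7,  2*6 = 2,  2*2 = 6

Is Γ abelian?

Yes

Check whether the table is symmetric across its main diagonal.
Every entry (row x, col y) equals the entry (row y, col x), so Γ is abelian.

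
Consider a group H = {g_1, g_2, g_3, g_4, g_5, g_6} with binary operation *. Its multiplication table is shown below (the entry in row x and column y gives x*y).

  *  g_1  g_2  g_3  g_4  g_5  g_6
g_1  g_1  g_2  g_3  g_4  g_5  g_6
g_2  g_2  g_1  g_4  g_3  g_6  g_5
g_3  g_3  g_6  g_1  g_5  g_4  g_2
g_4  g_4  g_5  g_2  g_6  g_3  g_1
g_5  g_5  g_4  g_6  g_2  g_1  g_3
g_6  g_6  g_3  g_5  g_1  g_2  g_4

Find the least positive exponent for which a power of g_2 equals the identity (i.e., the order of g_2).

The identity element is g_1 (its row matches the header).
g_2^1 = g_2
g_2^2 = g_2*g_2 = g_1
The first power of g_2 equal to the identity is g_2^2, so ord(g_2) = 2.
(Structurally, H here is isomorphic to the symmetric group S_3.)

2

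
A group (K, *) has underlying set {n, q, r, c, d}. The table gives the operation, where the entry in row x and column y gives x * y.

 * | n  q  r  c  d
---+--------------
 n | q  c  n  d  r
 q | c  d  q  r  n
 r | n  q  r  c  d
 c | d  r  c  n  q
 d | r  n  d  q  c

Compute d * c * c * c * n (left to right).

d

d * c = q
q * c = r
r * c = c
c * n = d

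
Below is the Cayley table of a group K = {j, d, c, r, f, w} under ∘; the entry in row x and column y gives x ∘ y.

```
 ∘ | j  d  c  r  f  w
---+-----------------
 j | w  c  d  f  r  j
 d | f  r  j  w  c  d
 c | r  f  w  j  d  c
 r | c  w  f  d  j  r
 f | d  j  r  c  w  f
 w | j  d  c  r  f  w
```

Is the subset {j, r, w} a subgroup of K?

r ∘ r = d, which is not in {j, r, w}.
The subset is not closed under ∘, so it is not a subgroup.

No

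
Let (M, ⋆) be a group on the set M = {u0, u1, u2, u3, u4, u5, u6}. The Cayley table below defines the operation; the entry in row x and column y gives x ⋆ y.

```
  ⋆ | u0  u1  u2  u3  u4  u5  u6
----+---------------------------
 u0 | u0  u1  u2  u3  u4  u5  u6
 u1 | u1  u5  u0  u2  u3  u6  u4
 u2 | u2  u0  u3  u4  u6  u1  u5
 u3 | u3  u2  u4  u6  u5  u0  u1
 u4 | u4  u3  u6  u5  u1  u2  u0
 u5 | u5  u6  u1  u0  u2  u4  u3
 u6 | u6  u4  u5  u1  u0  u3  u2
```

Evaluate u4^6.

u4^1 = u4
u4^2 = u4 ⋆ u4 = u1
u4^3 = u1 ⋆ u4 = u3
u4^4 = u3 ⋆ u4 = u5
u4^5 = u5 ⋆ u4 = u2
u4^6 = u2 ⋆ u4 = u6

u6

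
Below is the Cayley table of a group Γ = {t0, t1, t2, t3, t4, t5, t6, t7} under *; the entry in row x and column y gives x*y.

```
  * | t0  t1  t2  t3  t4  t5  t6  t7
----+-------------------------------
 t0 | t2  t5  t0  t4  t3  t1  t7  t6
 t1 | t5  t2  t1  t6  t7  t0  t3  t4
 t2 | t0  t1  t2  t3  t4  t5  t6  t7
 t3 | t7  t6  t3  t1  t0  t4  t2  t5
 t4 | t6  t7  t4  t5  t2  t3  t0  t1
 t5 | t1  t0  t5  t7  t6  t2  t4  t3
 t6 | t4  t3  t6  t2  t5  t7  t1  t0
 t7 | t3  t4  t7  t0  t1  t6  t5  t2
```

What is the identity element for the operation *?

t2

The identity e satisfies e*x = x for all x, so its row in the table reproduces the column headers.
Row t2 reads: t0, t1, t2, t3, t4, t5, t6, t7 — exactly the header order. So t2 is the identity.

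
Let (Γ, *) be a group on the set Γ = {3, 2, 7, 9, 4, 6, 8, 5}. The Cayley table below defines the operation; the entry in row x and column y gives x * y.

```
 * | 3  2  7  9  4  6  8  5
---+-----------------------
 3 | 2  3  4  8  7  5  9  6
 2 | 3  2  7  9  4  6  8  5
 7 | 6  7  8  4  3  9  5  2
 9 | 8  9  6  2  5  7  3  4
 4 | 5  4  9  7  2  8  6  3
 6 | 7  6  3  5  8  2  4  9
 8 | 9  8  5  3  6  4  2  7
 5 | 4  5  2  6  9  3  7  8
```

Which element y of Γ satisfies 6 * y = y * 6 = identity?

First locate the identity: row 2 matches the header, so 2 is the identity.
Scan row 6 for 2: 6 * 6 = 2. Hence 6^(-1) = 6.

6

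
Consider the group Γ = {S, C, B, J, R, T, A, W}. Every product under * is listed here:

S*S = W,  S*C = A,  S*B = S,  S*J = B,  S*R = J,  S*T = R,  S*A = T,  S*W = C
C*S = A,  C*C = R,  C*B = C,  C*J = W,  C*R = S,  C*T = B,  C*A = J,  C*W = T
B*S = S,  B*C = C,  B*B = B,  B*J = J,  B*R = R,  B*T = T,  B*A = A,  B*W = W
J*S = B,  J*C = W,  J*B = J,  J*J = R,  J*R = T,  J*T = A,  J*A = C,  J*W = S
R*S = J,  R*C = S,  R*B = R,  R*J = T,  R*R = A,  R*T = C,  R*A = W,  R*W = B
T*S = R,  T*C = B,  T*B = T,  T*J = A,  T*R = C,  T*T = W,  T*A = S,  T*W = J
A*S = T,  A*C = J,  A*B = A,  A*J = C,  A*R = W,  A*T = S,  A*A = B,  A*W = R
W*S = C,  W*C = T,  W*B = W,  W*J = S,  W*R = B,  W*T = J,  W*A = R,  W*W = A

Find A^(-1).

A

First locate the identity: row B matches the header, so B is the identity.
Scan row A for B: A*A = B. Hence A^(-1) = A.
(Structurally, Γ here is isomorphic to the cyclic group Z_8.)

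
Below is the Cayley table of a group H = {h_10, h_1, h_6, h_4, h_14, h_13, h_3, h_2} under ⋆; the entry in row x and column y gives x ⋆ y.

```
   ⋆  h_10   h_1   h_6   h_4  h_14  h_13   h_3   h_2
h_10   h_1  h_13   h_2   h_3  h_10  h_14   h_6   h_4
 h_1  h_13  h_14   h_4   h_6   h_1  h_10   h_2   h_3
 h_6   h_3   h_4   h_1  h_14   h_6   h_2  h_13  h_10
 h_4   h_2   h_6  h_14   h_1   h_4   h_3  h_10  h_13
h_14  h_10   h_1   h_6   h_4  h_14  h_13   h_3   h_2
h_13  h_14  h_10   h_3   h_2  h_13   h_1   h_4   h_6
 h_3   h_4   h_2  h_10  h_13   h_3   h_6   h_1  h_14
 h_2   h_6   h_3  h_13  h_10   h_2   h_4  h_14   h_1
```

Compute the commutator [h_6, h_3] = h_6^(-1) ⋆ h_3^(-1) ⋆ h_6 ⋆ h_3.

h_1

Identity is h_14; from the table h_6^(-1) = h_4 and h_3^(-1) = h_2.
h_4 ⋆ h_2 = h_13
h_13 ⋆ h_6 = h_3
h_3 ⋆ h_3 = h_1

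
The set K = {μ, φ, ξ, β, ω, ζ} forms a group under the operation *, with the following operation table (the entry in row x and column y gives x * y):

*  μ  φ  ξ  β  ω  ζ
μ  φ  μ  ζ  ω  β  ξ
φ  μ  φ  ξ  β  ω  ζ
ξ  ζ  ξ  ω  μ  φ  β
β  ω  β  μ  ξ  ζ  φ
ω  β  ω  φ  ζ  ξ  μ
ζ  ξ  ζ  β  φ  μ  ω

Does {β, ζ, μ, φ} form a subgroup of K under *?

β * β = ξ, which is not in {β, ζ, μ, φ}.
The subset is not closed under *, so it is not a subgroup.
(Structurally, K here is isomorphic to the cyclic group Z_6.)

No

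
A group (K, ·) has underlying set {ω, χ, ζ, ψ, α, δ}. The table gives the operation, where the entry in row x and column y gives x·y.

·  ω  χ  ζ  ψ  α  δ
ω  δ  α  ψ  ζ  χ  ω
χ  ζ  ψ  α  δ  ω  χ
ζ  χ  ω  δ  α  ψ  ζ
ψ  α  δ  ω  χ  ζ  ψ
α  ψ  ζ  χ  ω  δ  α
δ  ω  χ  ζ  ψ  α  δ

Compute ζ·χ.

ω

Read row ζ, column χ: ζ·χ = ω.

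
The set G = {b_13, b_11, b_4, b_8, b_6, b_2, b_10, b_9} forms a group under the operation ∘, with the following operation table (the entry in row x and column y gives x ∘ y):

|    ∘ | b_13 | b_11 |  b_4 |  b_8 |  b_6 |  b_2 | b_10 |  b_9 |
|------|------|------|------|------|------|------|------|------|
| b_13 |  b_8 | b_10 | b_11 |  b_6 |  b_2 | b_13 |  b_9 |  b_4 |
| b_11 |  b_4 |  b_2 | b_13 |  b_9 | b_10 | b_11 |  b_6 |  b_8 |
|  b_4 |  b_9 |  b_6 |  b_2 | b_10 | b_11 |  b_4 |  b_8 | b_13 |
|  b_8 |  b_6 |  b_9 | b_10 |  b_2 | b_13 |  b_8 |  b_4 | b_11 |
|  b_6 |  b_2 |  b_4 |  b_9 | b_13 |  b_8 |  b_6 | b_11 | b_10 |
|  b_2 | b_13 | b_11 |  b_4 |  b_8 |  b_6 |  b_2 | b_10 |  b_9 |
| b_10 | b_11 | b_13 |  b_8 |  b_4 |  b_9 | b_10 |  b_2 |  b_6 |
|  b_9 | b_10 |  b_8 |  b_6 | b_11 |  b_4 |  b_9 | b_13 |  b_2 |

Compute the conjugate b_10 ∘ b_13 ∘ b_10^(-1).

The identity is b_2. In row b_10, the entry b_2 sits in column b_10, so b_10^(-1) = b_10.
b_10 ∘ b_13 = b_11
b_11 ∘ b_10 = b_6

b_6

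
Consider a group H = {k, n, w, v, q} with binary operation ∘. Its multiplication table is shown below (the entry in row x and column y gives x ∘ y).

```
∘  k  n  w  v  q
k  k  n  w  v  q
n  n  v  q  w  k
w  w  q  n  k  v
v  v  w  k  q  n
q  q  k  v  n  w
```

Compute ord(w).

The identity element is k (its row matches the header).
w^1 = w
w^2 = w ∘ w = n
w^3 = n ∘ w = q
w^4 = q ∘ w = v
w^5 = v ∘ w = k
The first power of w equal to the identity is w^5, so ord(w) = 5.
(Structurally, H here is isomorphic to the cyclic group Z_5.)

5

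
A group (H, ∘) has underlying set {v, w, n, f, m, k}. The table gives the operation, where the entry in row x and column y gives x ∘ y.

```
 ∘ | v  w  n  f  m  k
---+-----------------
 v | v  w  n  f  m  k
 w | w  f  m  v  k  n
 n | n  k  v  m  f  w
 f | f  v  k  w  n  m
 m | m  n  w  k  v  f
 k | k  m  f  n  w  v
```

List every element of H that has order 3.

Identity is v. Compute the order of each non-identity element by repeated multiplication:
  w: w → f → v  (order 3)
  n: n → v  (order 2)
  f: f → w → v  (order 3)
  m: m → v  (order 2)
  k: k → v  (order 2)
Elements of order 3: {f, w}.

{f, w}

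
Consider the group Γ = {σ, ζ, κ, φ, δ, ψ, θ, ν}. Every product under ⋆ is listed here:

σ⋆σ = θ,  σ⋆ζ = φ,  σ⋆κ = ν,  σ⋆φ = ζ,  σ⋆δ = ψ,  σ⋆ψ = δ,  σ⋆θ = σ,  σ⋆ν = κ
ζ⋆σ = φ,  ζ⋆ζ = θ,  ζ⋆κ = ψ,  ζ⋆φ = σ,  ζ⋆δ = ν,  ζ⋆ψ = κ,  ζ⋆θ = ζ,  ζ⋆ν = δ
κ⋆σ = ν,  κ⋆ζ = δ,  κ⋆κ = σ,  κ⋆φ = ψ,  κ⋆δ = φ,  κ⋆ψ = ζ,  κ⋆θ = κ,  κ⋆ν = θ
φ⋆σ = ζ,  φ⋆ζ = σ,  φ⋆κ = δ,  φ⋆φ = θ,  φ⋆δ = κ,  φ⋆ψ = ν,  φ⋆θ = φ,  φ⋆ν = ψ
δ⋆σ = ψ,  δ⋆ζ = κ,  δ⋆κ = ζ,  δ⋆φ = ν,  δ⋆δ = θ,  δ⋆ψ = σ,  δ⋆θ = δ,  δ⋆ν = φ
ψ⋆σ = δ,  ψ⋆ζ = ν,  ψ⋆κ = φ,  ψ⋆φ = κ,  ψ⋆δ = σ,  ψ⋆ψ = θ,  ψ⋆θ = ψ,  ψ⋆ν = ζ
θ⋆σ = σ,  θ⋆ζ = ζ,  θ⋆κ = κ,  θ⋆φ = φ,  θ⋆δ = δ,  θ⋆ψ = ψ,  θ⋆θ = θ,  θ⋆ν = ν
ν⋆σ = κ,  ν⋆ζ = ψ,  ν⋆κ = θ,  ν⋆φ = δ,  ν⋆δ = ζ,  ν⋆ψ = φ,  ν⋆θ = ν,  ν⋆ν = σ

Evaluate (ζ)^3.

ζ^1 = ζ
ζ^2 = ζ ⋆ ζ = θ
ζ^3 = θ ⋆ ζ = ζ

ζ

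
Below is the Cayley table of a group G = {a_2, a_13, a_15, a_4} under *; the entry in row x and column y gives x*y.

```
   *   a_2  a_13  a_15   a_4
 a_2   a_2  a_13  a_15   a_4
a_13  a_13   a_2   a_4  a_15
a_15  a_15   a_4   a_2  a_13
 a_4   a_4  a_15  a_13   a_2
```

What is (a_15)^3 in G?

a_15^1 = a_15
a_15^2 = a_15*a_15 = a_2
a_15^3 = a_2*a_15 = a_15
(Structurally, G here is isomorphic to the Klein four-group V_4.)

a_15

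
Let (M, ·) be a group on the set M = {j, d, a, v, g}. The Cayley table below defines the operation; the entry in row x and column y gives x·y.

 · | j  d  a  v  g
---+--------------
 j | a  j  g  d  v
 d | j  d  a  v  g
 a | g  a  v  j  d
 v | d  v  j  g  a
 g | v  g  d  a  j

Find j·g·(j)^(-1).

g

The identity is d. In row j, the entry d sits in column v, so j^(-1) = v.
j·g = v
v·v = g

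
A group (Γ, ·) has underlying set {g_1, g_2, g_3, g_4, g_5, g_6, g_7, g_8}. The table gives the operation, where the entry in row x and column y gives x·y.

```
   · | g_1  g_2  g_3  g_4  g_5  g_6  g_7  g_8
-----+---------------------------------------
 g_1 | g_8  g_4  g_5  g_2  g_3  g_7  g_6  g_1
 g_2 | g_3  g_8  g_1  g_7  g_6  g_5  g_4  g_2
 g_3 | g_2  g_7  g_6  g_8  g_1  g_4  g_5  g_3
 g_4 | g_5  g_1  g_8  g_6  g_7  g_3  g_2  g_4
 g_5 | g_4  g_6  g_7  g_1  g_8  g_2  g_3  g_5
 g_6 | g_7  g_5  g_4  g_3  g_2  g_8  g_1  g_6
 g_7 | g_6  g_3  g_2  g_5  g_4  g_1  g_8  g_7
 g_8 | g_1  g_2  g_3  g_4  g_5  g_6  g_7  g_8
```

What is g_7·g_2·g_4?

g_7·g_2 = g_3
g_3·g_4 = g_8

g_8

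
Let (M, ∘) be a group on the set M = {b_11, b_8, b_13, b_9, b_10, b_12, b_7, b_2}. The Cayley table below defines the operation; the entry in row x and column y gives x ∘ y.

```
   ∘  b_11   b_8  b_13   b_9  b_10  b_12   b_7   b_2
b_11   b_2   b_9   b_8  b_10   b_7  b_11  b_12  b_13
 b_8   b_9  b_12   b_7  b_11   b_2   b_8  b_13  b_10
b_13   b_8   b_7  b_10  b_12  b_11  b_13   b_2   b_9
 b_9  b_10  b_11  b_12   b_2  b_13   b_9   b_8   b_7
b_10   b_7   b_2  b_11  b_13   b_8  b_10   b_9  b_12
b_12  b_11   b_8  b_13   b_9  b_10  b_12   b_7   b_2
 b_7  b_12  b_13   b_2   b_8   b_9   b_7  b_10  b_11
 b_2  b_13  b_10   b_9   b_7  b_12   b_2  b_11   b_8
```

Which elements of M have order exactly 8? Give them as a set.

{b_11, b_13, b_7, b_9}

Identity is b_12. Compute the order of each non-identity element by repeated multiplication:
  b_11: b_11 → b_2 → b_13 → b_8 → b_9 → b_10 → b_7 → b_12  (order 8)
  b_8: b_8 → b_12  (order 2)
  b_13: b_13 → b_10 → b_11 → b_8 → b_7 → b_2 → b_9 → b_12  (order 8)
  b_9: b_9 → b_2 → b_7 → b_8 → b_11 → b_10 → b_13 → b_12  (order 8)
  b_10: b_10 → b_8 → b_2 → b_12  (order 4)
  b_7: b_7 → b_10 → b_9 → b_8 → b_13 → b_2 → b_11 → b_12  (order 8)
  b_2: b_2 → b_8 → b_10 → b_12  (order 4)
Elements of order 8: {b_11, b_13, b_7, b_9}.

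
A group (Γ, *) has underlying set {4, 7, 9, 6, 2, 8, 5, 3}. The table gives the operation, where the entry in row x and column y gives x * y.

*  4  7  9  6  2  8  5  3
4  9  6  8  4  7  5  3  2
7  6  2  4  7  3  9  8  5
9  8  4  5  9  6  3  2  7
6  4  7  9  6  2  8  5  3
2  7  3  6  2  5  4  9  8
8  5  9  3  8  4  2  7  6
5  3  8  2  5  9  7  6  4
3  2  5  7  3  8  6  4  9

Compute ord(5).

2

The identity element is 6 (its row matches the header).
5^1 = 5
5^2 = 5 * 5 = 6
The first power of 5 equal to the identity is 5^2, so ord(5) = 2.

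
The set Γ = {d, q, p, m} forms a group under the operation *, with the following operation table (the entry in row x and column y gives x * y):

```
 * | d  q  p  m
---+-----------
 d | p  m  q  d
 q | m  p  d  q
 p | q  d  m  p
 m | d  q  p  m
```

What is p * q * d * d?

q

p * q = d
d * d = p
p * d = q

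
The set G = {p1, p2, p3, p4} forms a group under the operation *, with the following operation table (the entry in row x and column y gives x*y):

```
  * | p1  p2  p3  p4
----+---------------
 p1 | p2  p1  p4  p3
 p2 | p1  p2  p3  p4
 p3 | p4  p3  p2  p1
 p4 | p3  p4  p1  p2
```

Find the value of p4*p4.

Read row p4, column p4: p4*p4 = p2.

p2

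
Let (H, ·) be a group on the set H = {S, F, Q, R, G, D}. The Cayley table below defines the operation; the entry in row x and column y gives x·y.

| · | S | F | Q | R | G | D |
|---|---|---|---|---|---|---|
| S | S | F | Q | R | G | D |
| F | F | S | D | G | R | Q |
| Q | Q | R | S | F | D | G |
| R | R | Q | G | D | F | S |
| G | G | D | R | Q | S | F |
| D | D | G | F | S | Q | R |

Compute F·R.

G

Read row F, column R: F·R = G.
(Structurally, H here is isomorphic to the symmetric group S_3.)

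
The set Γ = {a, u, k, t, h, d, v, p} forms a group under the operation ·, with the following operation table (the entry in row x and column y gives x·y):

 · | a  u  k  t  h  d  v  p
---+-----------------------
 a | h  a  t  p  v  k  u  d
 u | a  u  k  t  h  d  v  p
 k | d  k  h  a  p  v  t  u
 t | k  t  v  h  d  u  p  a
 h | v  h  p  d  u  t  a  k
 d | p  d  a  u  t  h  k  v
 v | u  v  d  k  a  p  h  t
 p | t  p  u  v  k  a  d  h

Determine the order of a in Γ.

4

The identity element is u (its row matches the header).
a^1 = a
a^2 = a·a = h
a^3 = h·a = v
a^4 = v·a = u
The first power of a equal to the identity is a^4, so ord(a) = 4.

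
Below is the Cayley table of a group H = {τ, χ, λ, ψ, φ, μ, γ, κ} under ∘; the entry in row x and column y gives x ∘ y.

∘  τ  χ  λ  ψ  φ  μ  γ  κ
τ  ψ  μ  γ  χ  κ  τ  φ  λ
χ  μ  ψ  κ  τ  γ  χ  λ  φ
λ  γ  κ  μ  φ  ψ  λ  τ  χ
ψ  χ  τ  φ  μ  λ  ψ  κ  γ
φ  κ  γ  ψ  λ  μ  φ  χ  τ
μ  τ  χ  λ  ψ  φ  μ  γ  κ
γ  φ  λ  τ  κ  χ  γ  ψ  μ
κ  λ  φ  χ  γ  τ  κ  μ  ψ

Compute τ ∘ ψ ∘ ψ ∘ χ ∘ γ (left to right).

τ ∘ ψ = χ
χ ∘ ψ = τ
τ ∘ χ = μ
μ ∘ γ = γ

γ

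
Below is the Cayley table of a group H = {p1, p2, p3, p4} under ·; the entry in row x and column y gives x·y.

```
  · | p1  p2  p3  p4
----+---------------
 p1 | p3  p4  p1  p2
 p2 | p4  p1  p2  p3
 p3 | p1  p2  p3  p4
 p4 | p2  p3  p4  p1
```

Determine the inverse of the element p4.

First locate the identity: row p3 matches the header, so p3 is the identity.
Scan row p4 for p3: p4·p2 = p3. Hence p4^(-1) = p2.

p2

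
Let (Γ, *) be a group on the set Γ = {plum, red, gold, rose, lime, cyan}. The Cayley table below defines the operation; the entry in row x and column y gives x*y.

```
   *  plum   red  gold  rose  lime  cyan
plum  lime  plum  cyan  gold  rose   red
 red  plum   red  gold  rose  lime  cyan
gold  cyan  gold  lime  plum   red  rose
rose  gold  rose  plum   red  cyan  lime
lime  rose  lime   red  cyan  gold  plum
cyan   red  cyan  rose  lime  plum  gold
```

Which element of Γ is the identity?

The identity e satisfies e*x = x for all x, so its row in the table reproduces the column headers.
Row red reads: plum, red, gold, rose, lime, cyan — exactly the header order. So red is the identity.

red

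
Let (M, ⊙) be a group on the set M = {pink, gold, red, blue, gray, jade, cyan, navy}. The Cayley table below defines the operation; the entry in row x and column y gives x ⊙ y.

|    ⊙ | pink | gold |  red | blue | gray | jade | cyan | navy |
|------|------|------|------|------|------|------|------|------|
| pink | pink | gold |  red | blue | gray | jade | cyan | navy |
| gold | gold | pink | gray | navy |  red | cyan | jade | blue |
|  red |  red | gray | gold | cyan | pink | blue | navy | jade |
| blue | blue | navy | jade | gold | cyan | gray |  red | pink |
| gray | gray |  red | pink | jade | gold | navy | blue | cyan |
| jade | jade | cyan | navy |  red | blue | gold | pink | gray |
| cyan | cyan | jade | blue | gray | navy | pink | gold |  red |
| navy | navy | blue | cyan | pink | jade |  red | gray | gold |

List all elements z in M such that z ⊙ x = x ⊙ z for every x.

An element z is central iff its row equals its column in the table.
For jade: jade ⊙ navy = gray ≠ red = navy ⊙ jade, so jade ∉ Z.
Checking each element this way leaves Z(M) = {gold, pink}.

{gold, pink}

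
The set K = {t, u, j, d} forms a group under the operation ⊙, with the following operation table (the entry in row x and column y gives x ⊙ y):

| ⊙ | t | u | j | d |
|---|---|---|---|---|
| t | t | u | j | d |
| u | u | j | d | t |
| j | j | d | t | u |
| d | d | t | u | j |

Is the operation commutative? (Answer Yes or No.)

Yes

Check whether the table is symmetric across its main diagonal.
Every entry (row x, col y) equals the entry (row y, col x), so K is abelian.
(In fact K ≅ the cyclic group Z_4.)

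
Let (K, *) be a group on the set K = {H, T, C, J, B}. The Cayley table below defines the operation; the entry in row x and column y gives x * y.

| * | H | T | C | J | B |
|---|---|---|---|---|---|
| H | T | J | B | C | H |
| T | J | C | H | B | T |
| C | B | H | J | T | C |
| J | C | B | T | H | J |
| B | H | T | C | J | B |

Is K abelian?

Check whether the table is symmetric across its main diagonal.
Every entry (row x, col y) equals the entry (row y, col x), so K is abelian.
(In fact K ≅ the cyclic group Z_5.)

Yes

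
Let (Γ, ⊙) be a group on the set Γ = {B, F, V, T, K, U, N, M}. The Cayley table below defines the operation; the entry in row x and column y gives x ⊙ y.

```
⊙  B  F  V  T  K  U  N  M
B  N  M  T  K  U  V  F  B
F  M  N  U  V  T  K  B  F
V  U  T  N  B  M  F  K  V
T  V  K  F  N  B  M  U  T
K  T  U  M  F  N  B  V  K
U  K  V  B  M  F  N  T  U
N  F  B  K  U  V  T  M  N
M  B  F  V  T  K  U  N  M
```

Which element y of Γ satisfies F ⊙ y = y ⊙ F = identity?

B

First locate the identity: row M matches the header, so M is the identity.
Scan row F for M: F ⊙ B = M. Hence F^(-1) = B.
(Structurally, Γ here is isomorphic to the quaternion group Q_8.)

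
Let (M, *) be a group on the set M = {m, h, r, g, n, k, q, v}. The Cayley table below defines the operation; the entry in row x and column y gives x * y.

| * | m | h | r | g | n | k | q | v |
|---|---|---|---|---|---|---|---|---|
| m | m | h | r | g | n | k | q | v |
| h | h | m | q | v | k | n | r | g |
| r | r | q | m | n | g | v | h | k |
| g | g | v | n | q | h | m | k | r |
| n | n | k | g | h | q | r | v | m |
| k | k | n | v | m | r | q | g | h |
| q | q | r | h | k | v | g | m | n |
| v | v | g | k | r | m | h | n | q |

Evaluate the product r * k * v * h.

r

r * k = v
v * v = q
q * h = r
(Structurally, M here is isomorphic to Z_2 x Z_4.)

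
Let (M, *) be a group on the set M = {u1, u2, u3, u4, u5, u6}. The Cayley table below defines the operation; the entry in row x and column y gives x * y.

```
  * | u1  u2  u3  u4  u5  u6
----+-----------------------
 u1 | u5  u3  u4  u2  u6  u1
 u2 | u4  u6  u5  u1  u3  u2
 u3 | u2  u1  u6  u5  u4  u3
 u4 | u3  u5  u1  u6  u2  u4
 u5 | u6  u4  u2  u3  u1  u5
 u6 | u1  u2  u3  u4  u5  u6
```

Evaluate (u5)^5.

u1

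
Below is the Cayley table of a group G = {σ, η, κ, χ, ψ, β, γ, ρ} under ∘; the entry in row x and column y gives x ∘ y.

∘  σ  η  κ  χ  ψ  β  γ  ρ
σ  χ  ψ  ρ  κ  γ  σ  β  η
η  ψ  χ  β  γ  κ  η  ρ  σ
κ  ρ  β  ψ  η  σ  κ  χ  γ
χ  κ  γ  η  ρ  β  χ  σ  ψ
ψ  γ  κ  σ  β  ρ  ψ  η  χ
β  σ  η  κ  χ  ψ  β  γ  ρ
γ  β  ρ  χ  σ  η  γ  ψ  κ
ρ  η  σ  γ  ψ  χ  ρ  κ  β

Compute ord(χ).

4

The identity element is β (its row matches the header).
χ^1 = χ
χ^2 = χ ∘ χ = ρ
χ^3 = ρ ∘ χ = ψ
χ^4 = ψ ∘ χ = β
The first power of χ equal to the identity is χ^4, so ord(χ) = 4.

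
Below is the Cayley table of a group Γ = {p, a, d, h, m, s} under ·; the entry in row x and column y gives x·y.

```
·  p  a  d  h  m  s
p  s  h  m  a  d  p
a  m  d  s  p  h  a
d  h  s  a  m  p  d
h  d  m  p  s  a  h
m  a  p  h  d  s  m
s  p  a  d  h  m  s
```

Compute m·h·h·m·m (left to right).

m

m·h = d
d·h = m
m·m = s
s·m = m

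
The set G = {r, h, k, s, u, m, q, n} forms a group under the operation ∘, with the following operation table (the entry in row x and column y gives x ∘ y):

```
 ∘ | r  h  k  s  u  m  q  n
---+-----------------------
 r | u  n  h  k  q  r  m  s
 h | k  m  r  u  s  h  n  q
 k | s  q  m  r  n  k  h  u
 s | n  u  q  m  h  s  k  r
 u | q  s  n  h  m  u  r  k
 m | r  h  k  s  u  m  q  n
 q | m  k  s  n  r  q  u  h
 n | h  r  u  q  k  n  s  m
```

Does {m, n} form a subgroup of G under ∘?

{m, n} contains the identity m.
Checking products: every product of two elements of {m, n} (read from the table) lies in {m, n}, so the set is closed.
In a finite group, a nonempty closed subset is a subgroup. So {m, n} ≤ G.

Yes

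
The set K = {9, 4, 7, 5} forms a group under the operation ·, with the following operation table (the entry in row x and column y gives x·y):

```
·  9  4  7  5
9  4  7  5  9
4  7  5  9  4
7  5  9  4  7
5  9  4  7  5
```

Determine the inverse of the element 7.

First locate the identity: row 5 matches the header, so 5 is the identity.
Scan row 7 for 5: 7·9 = 5. Hence 7^(-1) = 9.
(Structurally, K here is isomorphic to the cyclic group Z_4.)

9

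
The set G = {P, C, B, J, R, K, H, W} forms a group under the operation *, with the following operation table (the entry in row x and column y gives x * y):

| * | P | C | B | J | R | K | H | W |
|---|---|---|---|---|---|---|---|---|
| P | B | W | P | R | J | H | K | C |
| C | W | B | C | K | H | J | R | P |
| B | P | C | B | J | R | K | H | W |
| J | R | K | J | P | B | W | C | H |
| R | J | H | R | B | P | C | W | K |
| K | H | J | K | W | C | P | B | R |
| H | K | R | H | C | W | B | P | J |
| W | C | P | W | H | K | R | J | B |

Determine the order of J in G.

The identity element is B (its row matches the header).
J^1 = J
J^2 = J * J = P
J^3 = P * J = R
J^4 = R * J = B
The first power of J equal to the identity is J^4, so ord(J) = 4.

4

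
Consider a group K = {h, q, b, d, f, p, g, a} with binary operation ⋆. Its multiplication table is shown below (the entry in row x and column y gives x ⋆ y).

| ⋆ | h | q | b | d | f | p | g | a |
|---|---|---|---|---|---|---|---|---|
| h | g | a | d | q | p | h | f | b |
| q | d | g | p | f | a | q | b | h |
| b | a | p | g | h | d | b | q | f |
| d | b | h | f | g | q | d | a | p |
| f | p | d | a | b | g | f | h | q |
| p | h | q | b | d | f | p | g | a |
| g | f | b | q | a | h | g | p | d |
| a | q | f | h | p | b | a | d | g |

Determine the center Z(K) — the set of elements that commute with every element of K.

An element z is central iff its row equals its column in the table.
For q: q ⋆ h = d ≠ a = h ⋆ q, so q ∉ Z.
Checking each element this way leaves Z(K) = {g, p}.

{g, p}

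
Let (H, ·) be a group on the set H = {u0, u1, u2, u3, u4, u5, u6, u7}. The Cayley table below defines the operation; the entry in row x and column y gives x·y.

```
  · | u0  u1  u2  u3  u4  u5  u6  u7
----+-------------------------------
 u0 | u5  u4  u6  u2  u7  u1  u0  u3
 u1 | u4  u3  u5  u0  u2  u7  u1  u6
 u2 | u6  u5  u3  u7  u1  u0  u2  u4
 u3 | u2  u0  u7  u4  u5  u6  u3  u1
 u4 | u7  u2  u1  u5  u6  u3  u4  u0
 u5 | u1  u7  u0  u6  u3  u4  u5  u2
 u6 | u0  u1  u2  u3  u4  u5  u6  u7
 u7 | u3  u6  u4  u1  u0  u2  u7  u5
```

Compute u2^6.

u2^1 = u2
u2^2 = u2·u2 = u3
u2^3 = u3·u2 = u7
u2^4 = u7·u2 = u4
u2^5 = u4·u2 = u1
u2^6 = u1·u2 = u5
(Structurally, H here is isomorphic to the cyclic group Z_8.)

u5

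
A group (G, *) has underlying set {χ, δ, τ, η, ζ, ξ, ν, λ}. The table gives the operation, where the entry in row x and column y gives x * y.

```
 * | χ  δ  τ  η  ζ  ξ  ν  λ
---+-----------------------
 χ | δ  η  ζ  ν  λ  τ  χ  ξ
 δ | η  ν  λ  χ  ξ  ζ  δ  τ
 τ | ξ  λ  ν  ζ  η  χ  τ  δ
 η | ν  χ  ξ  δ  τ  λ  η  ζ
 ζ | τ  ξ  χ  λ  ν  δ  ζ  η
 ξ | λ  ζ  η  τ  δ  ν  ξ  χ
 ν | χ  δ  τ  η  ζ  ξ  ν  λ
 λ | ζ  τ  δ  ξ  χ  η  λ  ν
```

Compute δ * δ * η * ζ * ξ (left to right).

δ * δ = ν
ν * η = η
η * ζ = τ
τ * ξ = χ

χ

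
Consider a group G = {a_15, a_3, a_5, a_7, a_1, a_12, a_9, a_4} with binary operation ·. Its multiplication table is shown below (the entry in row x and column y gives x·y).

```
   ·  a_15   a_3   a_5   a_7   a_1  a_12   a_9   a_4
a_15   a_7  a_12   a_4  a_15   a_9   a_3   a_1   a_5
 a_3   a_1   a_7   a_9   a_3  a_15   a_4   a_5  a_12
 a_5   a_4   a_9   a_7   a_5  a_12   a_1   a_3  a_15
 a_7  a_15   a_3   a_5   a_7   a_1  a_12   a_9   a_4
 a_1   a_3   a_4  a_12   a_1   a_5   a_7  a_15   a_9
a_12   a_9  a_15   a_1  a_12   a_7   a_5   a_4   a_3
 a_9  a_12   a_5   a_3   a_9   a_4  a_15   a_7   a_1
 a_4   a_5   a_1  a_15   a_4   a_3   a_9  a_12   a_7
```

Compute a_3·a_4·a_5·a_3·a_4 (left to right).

a_3·a_4 = a_12
a_12·a_5 = a_1
a_1·a_3 = a_4
a_4·a_4 = a_7
(Structurally, G here is isomorphic to the dihedral group D_4.)

a_7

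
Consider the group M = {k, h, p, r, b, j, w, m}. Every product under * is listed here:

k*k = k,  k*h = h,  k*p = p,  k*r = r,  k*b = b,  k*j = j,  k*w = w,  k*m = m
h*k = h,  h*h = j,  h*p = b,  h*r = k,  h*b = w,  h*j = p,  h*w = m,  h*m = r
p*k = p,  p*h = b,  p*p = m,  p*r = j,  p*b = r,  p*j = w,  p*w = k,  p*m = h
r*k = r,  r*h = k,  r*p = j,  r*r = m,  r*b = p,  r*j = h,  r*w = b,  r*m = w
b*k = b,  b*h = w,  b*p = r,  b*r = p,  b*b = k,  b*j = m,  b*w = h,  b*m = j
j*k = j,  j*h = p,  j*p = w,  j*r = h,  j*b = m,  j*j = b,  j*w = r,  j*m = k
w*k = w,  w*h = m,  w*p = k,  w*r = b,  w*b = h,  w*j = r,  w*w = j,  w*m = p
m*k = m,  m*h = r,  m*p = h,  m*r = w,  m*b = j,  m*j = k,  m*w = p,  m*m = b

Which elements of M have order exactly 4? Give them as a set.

Identity is k. Compute the order of each non-identity element by repeated multiplication:
  h: h → j → p → b → w → m → r → k  (order 8)
  p: p → m → h → b → r → j → w → k  (order 8)
  r: r → m → w → b → p → j → h → k  (order 8)
  b: b → k  (order 2)
  j: j → b → m → k  (order 4)
  w: w → j → r → b → h → m → p → k  (order 8)
  m: m → b → j → k  (order 4)
Elements of order 4: {j, m}.

{j, m}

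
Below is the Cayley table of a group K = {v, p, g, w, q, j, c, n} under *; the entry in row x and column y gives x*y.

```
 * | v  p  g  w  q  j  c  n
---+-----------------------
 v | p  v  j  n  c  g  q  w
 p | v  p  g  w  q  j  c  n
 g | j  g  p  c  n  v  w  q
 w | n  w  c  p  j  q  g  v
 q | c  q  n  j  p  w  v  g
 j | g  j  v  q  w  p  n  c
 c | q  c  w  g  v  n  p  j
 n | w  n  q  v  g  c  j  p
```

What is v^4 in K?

v^1 = v
v^2 = v*v = p
v^3 = p*v = v
v^4 = v*v = p
(Structurally, K here is isomorphic to the elementary abelian group (Z_2)^3.)

p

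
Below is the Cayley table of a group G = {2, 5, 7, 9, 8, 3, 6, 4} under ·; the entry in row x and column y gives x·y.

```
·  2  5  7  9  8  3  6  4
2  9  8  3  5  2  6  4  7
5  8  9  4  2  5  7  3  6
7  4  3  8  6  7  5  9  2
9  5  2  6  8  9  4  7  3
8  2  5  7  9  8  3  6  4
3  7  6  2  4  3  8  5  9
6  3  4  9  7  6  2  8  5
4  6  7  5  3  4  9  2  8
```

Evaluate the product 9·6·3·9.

9·6 = 7
7·3 = 5
5·9 = 2

2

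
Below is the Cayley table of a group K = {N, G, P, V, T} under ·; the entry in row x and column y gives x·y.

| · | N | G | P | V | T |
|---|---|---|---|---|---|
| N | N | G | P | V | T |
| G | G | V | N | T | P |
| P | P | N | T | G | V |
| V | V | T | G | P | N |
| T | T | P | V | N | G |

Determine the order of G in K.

5

The identity element is N (its row matches the header).
G^1 = G
G^2 = G·G = V
G^3 = V·G = T
G^4 = T·G = P
G^5 = P·G = N
The first power of G equal to the identity is G^5, so ord(G) = 5.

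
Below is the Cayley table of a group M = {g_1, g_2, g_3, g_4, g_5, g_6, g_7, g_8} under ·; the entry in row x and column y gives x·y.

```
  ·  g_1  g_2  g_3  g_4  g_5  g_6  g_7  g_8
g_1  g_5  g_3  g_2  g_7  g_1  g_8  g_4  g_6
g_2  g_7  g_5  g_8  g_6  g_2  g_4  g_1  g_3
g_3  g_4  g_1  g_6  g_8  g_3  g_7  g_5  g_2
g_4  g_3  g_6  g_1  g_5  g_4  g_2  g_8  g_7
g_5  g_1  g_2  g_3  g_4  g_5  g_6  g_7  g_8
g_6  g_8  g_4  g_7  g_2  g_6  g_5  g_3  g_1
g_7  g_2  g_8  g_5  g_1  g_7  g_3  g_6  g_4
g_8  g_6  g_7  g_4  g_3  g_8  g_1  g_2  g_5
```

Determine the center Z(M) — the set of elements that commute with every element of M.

{g_5, g_6}

An element z is central iff its row equals its column in the table.
For g_2: g_2·g_7 = g_1 ≠ g_8 = g_7·g_2, so g_2 ∉ Z.
Checking each element this way leaves Z(M) = {g_5, g_6}.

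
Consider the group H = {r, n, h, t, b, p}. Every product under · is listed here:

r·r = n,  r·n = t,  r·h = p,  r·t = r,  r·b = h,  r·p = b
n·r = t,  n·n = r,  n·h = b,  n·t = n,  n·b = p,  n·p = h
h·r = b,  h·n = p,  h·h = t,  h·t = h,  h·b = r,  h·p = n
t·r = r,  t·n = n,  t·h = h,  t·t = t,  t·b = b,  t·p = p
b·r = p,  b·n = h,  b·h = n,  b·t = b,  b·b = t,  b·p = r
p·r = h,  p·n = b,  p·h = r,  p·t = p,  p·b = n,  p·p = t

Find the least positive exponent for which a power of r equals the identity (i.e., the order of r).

3

The identity element is t (its row matches the header).
r^1 = r
r^2 = r·r = n
r^3 = n·r = t
The first power of r equal to the identity is r^3, so ord(r) = 3.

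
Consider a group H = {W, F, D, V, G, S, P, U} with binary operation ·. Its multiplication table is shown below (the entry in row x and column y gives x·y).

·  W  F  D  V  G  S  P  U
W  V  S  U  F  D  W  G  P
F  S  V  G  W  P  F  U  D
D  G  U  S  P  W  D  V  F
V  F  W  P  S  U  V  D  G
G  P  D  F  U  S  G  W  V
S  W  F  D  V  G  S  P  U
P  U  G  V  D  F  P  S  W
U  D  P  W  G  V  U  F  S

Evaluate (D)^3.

D^1 = D
D^2 = D·D = S
D^3 = S·D = D

D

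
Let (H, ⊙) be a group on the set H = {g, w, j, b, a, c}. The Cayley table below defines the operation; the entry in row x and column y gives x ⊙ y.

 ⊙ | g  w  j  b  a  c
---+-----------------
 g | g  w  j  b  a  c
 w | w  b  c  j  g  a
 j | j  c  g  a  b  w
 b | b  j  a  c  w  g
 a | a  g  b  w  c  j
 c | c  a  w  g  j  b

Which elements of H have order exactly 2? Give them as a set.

{j}

Identity is g. Compute the order of each non-identity element by repeated multiplication:
  w: w → b → j → c → a → g  (order 6)
  j: j → g  (order 2)
  b: b → c → g  (order 3)
  a: a → c → j → b → w → g  (order 6)
  c: c → b → g  (order 3)
Elements of order 2: {j}.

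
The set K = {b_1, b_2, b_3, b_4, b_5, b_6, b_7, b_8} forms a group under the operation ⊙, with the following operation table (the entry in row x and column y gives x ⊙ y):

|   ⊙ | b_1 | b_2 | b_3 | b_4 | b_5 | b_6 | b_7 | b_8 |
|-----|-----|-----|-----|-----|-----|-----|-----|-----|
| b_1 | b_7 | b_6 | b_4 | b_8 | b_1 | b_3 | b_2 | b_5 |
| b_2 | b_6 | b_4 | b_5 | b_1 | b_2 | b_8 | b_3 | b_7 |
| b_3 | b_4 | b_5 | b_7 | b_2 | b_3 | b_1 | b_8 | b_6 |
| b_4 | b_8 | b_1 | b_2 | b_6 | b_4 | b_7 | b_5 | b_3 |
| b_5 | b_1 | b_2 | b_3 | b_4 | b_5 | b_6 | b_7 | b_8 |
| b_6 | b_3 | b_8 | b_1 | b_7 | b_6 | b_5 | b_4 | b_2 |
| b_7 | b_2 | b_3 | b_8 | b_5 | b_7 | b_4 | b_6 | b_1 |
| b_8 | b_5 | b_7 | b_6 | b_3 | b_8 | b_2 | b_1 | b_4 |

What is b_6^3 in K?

b_6^1 = b_6
b_6^2 = b_6 ⊙ b_6 = b_5
b_6^3 = b_5 ⊙ b_6 = b_6

b_6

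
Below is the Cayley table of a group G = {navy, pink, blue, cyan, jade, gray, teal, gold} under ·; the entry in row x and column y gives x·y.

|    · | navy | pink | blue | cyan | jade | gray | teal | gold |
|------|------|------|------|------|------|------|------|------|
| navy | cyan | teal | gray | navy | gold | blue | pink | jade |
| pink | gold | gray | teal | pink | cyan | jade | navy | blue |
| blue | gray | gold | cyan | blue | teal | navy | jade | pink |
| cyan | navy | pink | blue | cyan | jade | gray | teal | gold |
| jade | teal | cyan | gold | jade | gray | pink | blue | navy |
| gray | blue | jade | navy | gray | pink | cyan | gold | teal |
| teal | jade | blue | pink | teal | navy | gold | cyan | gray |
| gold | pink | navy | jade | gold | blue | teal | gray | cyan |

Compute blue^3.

blue^1 = blue
blue^2 = blue·blue = cyan
blue^3 = cyan·blue = blue
(Structurally, G here is isomorphic to the dihedral group D_4.)

blue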